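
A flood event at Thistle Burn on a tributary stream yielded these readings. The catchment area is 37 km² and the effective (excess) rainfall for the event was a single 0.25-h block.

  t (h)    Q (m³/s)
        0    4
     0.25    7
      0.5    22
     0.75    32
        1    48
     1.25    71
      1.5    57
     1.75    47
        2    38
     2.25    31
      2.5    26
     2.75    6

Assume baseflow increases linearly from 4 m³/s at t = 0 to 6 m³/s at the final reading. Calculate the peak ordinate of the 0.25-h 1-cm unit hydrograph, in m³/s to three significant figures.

Direct runoff: 0.00, 2.82, 17.64, 27.45, 43.27, 66.09, 51.91, 41.73, 32.55, 25.36, 20.18, 0.00 m³/s; ΣQ_DR = 329.0 m³/s, peak = 66.09 m³/s.
Runoff depth d = ΣQ_DR·Δt / A = 329.0 × 900 / (37 km²) = 8.003 mm.
The 1-cm UH is the DRH scaled by (10 mm)/d, so U_p = 66.09 × 10/8.003 = 82.6 m³/s.

U_p ≈ 82.6 m³/s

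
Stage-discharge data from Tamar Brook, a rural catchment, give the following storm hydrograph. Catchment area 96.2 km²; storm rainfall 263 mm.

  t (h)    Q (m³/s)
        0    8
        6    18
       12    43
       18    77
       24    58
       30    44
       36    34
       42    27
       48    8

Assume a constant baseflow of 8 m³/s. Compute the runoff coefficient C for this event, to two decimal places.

C ≈ 0.21

ΣQ_DR = 245.0 m³/s; V = ΣQ_DR·Δt = 5.292 × 10^6 m³.
Runoff depth d = V / A = 55.01 mm.
C = d / P = 55.01 / 263 = 0.21.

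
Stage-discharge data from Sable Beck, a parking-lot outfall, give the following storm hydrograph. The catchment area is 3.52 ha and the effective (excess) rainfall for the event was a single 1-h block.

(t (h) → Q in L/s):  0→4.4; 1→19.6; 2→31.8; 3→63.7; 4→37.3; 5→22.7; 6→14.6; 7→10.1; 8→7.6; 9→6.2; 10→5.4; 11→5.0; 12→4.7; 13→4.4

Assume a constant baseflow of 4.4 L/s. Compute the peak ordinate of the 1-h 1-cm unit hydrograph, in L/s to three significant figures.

Direct runoff: 0.0, 15.2, 27.4, 59.3, 32.9, 18.3, 10.2, 5.7, 3.2, 1.8, 1.0, 0.6, 0.3, 0.0 L/s; ΣQ_DR = 175.9 L/s, peak = 59.3 L/s.
Runoff depth d = ΣQ_DR·Δt / A = 175.9 × 3600 / (3.52 ha) = 17.99 mm.
The 1-cm UH is the DRH scaled by (10 mm)/d, so U_p = 59.3 × 10/17.99 = 33.0 L/s.

U_p ≈ 33.0 L/s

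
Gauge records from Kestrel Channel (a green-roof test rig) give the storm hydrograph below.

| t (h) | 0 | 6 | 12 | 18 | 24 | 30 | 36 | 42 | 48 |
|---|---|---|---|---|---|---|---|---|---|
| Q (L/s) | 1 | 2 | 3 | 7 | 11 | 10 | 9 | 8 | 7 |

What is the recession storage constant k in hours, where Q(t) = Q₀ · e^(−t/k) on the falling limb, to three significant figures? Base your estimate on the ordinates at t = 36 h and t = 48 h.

On the falling limb, Q drops from 9 to 7 L/s between t = 36 h and t = 48 h (Δt = 12 h).
k = −Δt / ln(Q₂/Q₁) = −12 / ln(7/9) = 47.7 h.

k ≈ 47.7 h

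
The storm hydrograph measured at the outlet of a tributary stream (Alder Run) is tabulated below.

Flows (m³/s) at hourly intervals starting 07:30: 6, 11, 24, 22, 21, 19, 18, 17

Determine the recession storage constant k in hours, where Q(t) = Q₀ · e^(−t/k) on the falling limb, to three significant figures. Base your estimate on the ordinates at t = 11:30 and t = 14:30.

k ≈ 14.2 h

On the falling limb, Q drops from 21 to 17 m³/s between t = 11:30 and t = 14:30 (Δt = 3 h).
k = −Δt / ln(Q₂/Q₁) = −3 / ln(17/21) = 14.2 h.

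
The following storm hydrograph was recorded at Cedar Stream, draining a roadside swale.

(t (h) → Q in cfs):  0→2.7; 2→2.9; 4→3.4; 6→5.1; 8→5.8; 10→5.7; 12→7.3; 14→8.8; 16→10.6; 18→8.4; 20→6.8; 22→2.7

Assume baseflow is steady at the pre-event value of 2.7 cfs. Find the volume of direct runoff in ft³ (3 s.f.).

V ≈ 2.72 × 10^5 ft³

Direct-runoff ordinates (Q − Q_b): 0.0, 0.2, 0.7, 2.4, 3.1, 3.0, 4.6, 6.1, 7.9, 5.7, 4.1, 0.0 cfs.
ΣQ_DR = 37.80 cfs.
With Δt = 2 h = 7200 s, V = ΣQ_DR · Δt = 37.80 × 7200 = 2.72 × 10^5 ft³.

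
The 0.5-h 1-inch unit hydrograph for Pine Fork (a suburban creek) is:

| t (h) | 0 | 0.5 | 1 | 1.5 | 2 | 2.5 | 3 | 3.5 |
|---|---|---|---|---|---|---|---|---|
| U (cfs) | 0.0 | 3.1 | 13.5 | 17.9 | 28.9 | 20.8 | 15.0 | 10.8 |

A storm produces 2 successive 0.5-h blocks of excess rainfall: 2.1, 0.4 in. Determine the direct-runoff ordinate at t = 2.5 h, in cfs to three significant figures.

By discrete convolution, Q_j = Σ (P_i / 1 in) · U_{j−i}.
At t = 2.5 h (j=5): Q = (2.1/1)·20.8 + (0.4/1)·28.9 = 55.2 cfs.

Q ≈ 55.2 cfs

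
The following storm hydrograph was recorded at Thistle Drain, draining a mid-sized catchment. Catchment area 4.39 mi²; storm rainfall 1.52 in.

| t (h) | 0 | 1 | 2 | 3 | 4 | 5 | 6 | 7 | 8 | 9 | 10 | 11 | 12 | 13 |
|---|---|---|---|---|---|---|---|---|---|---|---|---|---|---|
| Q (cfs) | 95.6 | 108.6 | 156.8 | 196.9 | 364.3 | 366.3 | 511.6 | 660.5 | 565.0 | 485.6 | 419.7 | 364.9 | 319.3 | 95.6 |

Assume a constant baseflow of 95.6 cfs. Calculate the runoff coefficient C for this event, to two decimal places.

C ≈ 0.78

ΣQ_DR = 3372 cfs; V = ΣQ_DR·Δt = 1.214 × 10^7 ft³.
Runoff depth d = V / A = 1.190 in.
C = d / P = 1.190 / 1.52 = 0.78.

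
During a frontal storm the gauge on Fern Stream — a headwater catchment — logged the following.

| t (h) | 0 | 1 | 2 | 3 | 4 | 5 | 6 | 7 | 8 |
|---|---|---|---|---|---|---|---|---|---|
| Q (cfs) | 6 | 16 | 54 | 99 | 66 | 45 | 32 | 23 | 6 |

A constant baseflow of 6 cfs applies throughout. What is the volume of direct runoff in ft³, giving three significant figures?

V ≈ 1.05 × 10^6 ft³

Direct-runoff ordinates (Q − Q_b): 0.0, 10.0, 48.0, 93.0, 60.0, 39.0, 26.0, 17.0, 0.0 cfs.
ΣQ_DR = 293.0 cfs.
With Δt = 1 h = 3600 s, V = ΣQ_DR · Δt = 293.0 × 3600 = 1.05 × 10^6 ft³.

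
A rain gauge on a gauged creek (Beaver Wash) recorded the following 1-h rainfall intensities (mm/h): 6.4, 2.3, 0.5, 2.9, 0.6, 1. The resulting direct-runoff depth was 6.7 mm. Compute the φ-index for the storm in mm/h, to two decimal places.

φ ≈ 1.63 mm/h

Only the 3 blocks with intensity above φ contribute runoff: 6.4, 2.3, 2.9 mm/h.
Σ(I−φ)·Δt = d  ⇒  (6.4+2.3+2.9 − 3φ)·1 = 6.7
φ = (11.60 − 6.7/1) / 3 = 1.63 mm/h.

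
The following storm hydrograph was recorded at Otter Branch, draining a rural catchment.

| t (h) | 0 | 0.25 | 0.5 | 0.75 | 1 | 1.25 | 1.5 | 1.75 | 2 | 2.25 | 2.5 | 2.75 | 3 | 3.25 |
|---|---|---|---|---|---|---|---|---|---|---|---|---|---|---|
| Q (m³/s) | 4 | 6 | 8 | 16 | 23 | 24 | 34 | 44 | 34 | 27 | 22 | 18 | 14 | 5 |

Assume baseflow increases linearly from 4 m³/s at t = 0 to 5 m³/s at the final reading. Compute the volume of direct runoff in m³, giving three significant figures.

Direct-runoff ordinates (Q − Q_b): 0.00, 1.92, 3.85, 11.77, 18.69, 19.62, 29.54, 39.46, 29.38, 22.31, 17.23, 13.15, 9.08, 0.00 m³/s.
ΣQ_DR = 216.0 m³/s.
With Δt = 0.25 h = 900 s, V = ΣQ_DR · Δt = 216.0 × 900 = 1.94 × 10^5 m³.

V ≈ 1.94 × 10^5 m³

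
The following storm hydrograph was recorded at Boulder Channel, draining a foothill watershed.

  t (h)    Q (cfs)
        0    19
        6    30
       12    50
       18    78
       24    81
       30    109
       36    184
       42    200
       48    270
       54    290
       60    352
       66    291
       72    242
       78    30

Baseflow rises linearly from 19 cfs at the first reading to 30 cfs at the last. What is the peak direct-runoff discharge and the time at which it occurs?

Subtracting baseflow gives direct-runoff ordinates: 0.00, 10.15, 29.31, 56.46, 58.62, 85.77, 159.92, 175.08, 244.23, 263.38, 324.54, 262.69, 212.85, 0.00 cfs.
The maximum is 324.54 cfs, occurring at the reading for t = 60 h.

Q_p = 324.54 cfs at t = 60 h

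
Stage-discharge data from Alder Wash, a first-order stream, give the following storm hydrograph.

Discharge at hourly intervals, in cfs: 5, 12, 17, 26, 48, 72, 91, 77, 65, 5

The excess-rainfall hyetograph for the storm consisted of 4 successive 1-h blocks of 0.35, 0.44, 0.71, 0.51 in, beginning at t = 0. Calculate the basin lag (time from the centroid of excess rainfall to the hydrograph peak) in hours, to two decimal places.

Centroid of excess rainfall: t_c = Σ P_i·t̄_i / ΣP_i = 2.1866 h (block centres at 0.5, 1.5, 2.5, 3.5 h).
Hydrograph peak occurs at t = 6 h, so basin lag t_L = 6 − 2.1866 = 3.81 h.

t_L ≈ 3.81 h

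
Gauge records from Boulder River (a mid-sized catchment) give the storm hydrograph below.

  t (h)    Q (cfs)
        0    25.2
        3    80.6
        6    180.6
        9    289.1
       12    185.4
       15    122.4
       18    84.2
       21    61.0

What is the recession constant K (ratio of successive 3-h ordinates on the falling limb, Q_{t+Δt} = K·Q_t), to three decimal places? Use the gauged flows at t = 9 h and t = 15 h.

Using the recession-limb readings at t = 9 h and t = 15 h: Q falls from 289.1 to 122.4 cfs over 2 intervals.
K = (Q₂/Q₁)^(1/2) = (122.4/289.1)^(1/2) = 0.651.

K ≈ 0.651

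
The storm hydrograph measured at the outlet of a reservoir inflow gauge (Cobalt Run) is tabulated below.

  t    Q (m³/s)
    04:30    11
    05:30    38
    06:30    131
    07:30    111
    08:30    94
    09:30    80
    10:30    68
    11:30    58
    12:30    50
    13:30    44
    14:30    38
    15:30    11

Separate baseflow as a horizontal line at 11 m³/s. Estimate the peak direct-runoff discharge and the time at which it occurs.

Subtracting baseflow gives direct-runoff ordinates: 0.0, 27.0, 120.0, 100.0, 83.0, 69.0, 57.0, 47.0, 39.0, 33.0, 27.0, 0.0 m³/s.
The maximum is 120.0 m³/s, occurring at the reading for t = 06:30.

Q_p = 120.0 m³/s at t = 06:30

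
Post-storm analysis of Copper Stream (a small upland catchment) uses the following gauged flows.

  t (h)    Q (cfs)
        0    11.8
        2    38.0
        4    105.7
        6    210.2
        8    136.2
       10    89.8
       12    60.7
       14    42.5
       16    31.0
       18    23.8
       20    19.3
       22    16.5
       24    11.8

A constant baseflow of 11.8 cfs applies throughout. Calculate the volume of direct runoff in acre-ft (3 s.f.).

V ≈ 106 acre-ft

Direct-runoff ordinates (Q − Q_b): 0.0, 26.2, 93.9, 198.4, 124.4, 78.0, 48.9, 30.7, 19.2, 12.0, 7.5, 4.7, 0.0 cfs.
ΣQ_DR = 643.9 cfs.
With Δt = 2 h = 7200 s, V = ΣQ_DR · Δt = 643.9 × 7200 = 4.64 × 10^6 ft³ = 106 acre-ft.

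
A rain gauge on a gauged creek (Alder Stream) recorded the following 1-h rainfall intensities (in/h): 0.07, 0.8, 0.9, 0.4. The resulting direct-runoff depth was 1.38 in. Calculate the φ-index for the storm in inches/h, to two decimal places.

Only the 3 blocks with intensity above φ contribute runoff: 0.8, 0.9, 0.4 in/h.
Σ(I−φ)·Δt = d  ⇒  (0.8+0.9+0.4 − 3φ)·1 = 1.38
φ = (2.100 − 1.38/1) / 3 = 0.24 in/h.

φ ≈ 0.24 in/h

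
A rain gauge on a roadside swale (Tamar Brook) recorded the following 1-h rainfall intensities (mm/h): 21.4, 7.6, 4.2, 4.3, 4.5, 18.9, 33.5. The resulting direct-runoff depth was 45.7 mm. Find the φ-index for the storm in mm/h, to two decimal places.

φ ≈ 9.37 mm/h

Only the 3 blocks with intensity above φ contribute runoff: 21.4, 18.9, 33.5 mm/h.
Σ(I−φ)·Δt = d  ⇒  (21.4+18.9+33.5 − 3φ)·1 = 45.7
φ = (73.80 − 45.7/1) / 3 = 9.37 mm/h.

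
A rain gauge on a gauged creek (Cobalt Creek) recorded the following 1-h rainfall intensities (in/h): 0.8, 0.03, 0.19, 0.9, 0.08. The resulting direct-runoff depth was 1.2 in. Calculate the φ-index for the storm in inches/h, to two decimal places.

φ ≈ 0.25 in/h

Only the 2 blocks with intensity above φ contribute runoff: 0.8, 0.9 in/h.
Σ(I−φ)·Δt = d  ⇒  (0.8+0.9 − 2φ)·1 = 1.2
φ = (1.700 − 1.2/1) / 2 = 0.25 in/h.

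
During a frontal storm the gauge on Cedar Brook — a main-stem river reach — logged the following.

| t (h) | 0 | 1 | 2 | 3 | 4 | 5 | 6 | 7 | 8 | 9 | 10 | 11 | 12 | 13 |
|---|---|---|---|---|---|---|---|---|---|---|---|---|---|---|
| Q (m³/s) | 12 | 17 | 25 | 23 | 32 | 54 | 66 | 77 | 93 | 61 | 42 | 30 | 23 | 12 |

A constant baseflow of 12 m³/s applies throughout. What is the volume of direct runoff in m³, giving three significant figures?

V ≈ 1.44 × 10^6 m³

Direct-runoff ordinates (Q − Q_b): 0.0, 5.0, 13.0, 11.0, 20.0, 42.0, 54.0, 65.0, 81.0, 49.0, 30.0, 18.0, 11.0, 0.0 m³/s.
ΣQ_DR = 399.0 m³/s.
With Δt = 1 h = 3600 s, V = ΣQ_DR · Δt = 399.0 × 3600 = 1.44 × 10^6 m³.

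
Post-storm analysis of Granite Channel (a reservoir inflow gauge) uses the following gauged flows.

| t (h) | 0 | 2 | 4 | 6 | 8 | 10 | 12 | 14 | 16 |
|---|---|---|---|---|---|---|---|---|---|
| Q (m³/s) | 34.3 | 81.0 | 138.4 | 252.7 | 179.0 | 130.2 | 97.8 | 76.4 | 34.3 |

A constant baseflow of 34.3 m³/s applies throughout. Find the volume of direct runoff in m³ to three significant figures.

Direct-runoff ordinates (Q − Q_b): 0.0, 46.7, 104.1, 218.4, 144.7, 95.9, 63.5, 42.1, 0.0 m³/s.
ΣQ_DR = 715.4 m³/s.
With Δt = 2 h = 7200 s, V = ΣQ_DR · Δt = 715.4 × 7200 = 5.15 × 10^6 m³.

V ≈ 5.15 × 10^6 m³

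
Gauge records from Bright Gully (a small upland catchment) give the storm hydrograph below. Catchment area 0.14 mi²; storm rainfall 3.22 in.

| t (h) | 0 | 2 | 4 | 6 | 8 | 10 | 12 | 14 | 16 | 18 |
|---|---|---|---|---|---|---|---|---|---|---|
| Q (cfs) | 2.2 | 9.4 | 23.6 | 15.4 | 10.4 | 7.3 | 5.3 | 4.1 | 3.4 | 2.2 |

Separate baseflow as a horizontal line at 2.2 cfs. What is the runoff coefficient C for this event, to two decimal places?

C ≈ 0.42

ΣQ_DR = 61.30 cfs; V = ΣQ_DR·Δt = 4.414 × 10^5 ft³.
Runoff depth d = V / A = 1.357 in.
C = d / P = 1.357 / 3.22 = 0.42.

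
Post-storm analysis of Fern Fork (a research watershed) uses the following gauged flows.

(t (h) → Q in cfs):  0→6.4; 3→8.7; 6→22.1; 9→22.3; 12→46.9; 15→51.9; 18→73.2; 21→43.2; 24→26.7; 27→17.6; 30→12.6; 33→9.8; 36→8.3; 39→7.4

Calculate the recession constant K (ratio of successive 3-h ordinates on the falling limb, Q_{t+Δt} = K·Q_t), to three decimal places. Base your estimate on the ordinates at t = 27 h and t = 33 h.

Using the recession-limb readings at t = 27 h and t = 33 h: Q falls from 17.6 to 9.8 cfs over 2 intervals.
K = (Q₂/Q₁)^(1/2) = (9.8/17.6)^(1/2) = 0.746.

K ≈ 0.746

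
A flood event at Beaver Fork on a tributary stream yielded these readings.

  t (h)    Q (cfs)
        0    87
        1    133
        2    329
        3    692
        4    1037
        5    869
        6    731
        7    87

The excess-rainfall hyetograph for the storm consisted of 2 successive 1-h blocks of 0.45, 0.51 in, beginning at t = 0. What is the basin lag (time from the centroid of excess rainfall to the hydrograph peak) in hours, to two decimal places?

t_L ≈ 2.97 h

Centroid of excess rainfall: t_c = Σ P_i·t̄_i / ΣP_i = 1.0312 h (block centres at 0.5, 1.5 h).
Hydrograph peak occurs at t = 4 h, so basin lag t_L = 4 − 1.0312 = 2.97 h.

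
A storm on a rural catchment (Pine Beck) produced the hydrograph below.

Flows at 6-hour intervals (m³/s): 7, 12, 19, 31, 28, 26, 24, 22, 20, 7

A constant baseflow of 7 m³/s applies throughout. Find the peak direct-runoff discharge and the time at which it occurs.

Subtracting baseflow gives direct-runoff ordinates: 0.0, 5.0, 12.0, 24.0, 21.0, 19.0, 17.0, 15.0, 13.0, 0.0 m³/s.
The maximum is 24.0 m³/s, occurring at the reading for t = 18 h.

Q_p = 24.0 m³/s at t = 18 h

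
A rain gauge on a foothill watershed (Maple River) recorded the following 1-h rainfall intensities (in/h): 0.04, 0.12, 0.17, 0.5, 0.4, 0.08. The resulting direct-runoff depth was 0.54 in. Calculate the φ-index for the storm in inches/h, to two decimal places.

φ ≈ 0.18 in/h

Only the 2 blocks with intensity above φ contribute runoff: 0.5, 0.4 in/h.
Σ(I−φ)·Δt = d  ⇒  (0.5+0.4 − 2φ)·1 = 0.54
φ = (0.9000 − 0.54/1) / 2 = 0.18 in/h.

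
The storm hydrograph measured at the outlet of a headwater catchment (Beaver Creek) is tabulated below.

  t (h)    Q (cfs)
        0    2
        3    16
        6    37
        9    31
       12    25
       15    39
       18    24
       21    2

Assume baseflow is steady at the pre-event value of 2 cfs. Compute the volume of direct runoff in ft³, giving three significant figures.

V ≈ 1.73 × 10^6 ft³

Direct-runoff ordinates (Q − Q_b): 0.0, 14.0, 35.0, 29.0, 23.0, 37.0, 22.0, 0.0 cfs.
ΣQ_DR = 160.0 cfs.
With Δt = 3 h = 10800 s, V = ΣQ_DR · Δt = 160.0 × 10800 = 1.73 × 10^6 ft³.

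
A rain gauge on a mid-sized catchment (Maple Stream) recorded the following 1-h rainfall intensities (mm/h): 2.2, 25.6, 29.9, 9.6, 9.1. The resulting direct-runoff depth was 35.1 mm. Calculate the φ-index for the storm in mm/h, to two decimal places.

Only the 2 blocks with intensity above φ contribute runoff: 25.6, 29.9 mm/h.
Σ(I−φ)·Δt = d  ⇒  (25.6+29.9 − 2φ)·1 = 35.1
φ = (55.50 − 35.1/1) / 2 = 10.20 mm/h.

φ ≈ 10.20 mm/h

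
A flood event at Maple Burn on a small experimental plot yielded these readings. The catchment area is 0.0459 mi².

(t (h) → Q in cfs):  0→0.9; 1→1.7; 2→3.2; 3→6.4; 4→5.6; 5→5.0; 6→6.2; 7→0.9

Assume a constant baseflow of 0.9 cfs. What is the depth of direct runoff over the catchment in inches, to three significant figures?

Direct runoff: 0.0, 0.8, 2.3, 5.5, 4.7, 4.1, 5.3, 0.0 cfs; ΣQ_DR = 22.70 cfs.
V = ΣQ_DR · Δt = 22.70 × 3600 s = 81720 ft³.
Over A = 0.0459 mi², depth = V / A = 0.766 in.

d ≈ 0.766 in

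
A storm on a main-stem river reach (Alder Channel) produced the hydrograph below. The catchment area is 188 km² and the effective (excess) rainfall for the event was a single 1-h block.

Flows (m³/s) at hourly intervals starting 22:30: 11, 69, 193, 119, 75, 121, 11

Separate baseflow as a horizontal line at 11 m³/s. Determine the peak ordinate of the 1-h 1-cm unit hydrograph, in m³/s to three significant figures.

Direct runoff: 0.0, 58.0, 182.0, 108.0, 64.0, 110.0, 0.0 m³/s; ΣQ_DR = 522.0 m³/s, peak = 182.0 m³/s.
Runoff depth d = ΣQ_DR·Δt / A = 522.0 × 3600 / (188 km²) = 9.996 mm.
The 1-cm UH is the DRH scaled by (10 mm)/d, so U_p = 182.0 × 10/9.996 = 182 m³/s.

U_p ≈ 182 m³/s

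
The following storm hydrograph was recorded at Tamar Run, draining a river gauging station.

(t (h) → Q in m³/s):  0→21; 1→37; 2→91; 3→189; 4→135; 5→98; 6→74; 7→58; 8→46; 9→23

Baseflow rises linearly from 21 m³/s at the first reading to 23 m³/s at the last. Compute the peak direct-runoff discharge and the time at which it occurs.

Subtracting baseflow gives direct-runoff ordinates: 0.00, 15.78, 69.56, 167.33, 113.11, 75.89, 51.67, 35.44, 23.22, 0.00 m³/s.
The maximum is 167.33 m³/s, occurring at the reading for t = 3 h.

Q_p = 167.33 m³/s at t = 3 h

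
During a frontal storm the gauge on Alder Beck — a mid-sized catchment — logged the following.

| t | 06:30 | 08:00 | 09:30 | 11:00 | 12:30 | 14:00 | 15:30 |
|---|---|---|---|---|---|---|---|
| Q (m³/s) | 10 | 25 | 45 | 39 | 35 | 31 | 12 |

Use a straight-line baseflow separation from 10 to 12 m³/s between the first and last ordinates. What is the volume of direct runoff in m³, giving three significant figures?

V ≈ 6.48 × 10^5 m³

Direct-runoff ordinates (Q − Q_b): 0.00, 14.67, 34.33, 28.00, 23.67, 19.33, 0.00 m³/s.
ΣQ_DR = 120.0 m³/s.
With Δt = 1.5 h = 5400 s, V = ΣQ_DR · Δt = 120.0 × 5400 = 6.48 × 10^5 m³.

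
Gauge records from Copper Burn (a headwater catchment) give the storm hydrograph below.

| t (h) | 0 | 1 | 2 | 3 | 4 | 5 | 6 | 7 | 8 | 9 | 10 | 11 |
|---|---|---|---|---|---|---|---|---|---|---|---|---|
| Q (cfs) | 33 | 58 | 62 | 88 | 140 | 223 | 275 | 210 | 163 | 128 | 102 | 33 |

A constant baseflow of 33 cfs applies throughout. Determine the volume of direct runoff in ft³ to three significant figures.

Direct-runoff ordinates (Q − Q_b): 0.0, 25.0, 29.0, 55.0, 107.0, 190.0, 242.0, 177.0, 130.0, 95.0, 69.0, 0.0 cfs.
ΣQ_DR = 1119 cfs.
With Δt = 1 h = 3600 s, V = ΣQ_DR · Δt = 1119 × 3600 = 4.03 × 10^6 ft³.

V ≈ 4.03 × 10^6 ft³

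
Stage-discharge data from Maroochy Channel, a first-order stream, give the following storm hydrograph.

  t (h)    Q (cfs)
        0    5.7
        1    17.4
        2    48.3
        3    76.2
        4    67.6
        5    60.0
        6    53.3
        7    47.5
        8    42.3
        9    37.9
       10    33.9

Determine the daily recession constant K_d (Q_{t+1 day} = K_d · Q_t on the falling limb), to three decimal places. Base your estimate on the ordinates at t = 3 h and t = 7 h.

Between t = 3 h and t = 7 h the flow falls from 76.2 to 47.5 cfs over 4×1 h = 4 h.
Per-interval ratio K = (47.5/76.2)^(1/4) = 0.8886; K_d = K^(24/1) = 0.059.

K_d ≈ 0.059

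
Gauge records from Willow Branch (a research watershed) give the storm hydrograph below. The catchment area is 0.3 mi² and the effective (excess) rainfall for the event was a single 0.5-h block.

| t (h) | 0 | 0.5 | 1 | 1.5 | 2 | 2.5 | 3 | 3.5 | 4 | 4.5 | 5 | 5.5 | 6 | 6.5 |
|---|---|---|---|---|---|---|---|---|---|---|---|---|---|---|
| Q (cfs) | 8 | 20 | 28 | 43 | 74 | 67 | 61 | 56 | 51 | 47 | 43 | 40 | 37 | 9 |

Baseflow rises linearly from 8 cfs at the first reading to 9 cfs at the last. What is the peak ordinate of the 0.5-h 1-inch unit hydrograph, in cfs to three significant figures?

Direct runoff: 0.00, 11.92, 19.85, 34.77, 65.69, 58.62, 52.54, 47.46, 42.38, 38.31, 34.23, 31.15, 28.08, 0.00 cfs; ΣQ_DR = 465.0 cfs, peak = 65.69 cfs.
Runoff depth d = ΣQ_DR·Δt / A = 465.0 × 1800 / (0.3 mi²) = 1.201 in.
The 1-inch UH is the DRH scaled by (1 in)/d, so U_p = 65.69 × 1/1.201 = 54.7 cfs.

U_p ≈ 54.7 cfs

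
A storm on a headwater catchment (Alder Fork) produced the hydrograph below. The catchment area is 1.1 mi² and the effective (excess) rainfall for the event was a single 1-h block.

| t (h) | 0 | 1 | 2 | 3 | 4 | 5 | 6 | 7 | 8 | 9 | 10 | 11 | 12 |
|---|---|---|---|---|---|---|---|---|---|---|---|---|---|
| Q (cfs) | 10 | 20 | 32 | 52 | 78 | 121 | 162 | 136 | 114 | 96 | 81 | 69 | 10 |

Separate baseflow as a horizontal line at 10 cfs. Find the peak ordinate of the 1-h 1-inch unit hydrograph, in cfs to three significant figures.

Direct runoff: 0.0, 10.0, 22.0, 42.0, 68.0, 111.0, 152.0, 126.0, 104.0, 86.0, 71.0, 59.0, 0.0 cfs; ΣQ_DR = 851.0 cfs, peak = 152.0 cfs.
Runoff depth d = ΣQ_DR·Δt / A = 851.0 × 3600 / (1.1 mi²) = 1.199 in.
The 1-inch UH is the DRH scaled by (1 in)/d, so U_p = 152.0 × 1/1.199 = 127 cfs.

U_p ≈ 127 cfs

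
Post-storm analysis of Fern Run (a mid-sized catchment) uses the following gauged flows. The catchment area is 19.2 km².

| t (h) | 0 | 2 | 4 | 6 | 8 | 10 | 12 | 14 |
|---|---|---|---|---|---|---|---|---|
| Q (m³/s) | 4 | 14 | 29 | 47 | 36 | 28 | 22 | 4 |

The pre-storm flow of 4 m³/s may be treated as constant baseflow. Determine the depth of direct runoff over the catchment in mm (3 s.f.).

d ≈ 57.0 mm

Direct runoff: 0.0, 10.0, 25.0, 43.0, 32.0, 24.0, 18.0, 0.0 m³/s; ΣQ_DR = 152.0 m³/s.
V = ΣQ_DR · Δt = 152.0 × 7200 s = 1.094 × 10^6 m³.
Over A = 19.2 km², depth = V / A = 57.0 mm.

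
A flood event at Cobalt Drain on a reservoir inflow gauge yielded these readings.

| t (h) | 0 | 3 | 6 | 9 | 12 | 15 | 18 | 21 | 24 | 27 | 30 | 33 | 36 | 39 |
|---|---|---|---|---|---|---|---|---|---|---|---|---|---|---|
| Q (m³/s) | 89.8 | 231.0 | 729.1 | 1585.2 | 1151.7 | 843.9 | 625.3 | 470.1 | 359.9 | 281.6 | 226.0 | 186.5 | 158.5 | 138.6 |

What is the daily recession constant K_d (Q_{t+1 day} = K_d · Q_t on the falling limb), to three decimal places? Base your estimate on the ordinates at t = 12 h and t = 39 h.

Between t = 12 h and t = 39 h the flow falls from 1151.7 to 138.6 m³/s over 9×3 h = 27 h.
Per-interval ratio K = (138.6/1151.7)^(1/9) = 0.7904; K_d = K^(24/3) = 0.152.

K_d ≈ 0.152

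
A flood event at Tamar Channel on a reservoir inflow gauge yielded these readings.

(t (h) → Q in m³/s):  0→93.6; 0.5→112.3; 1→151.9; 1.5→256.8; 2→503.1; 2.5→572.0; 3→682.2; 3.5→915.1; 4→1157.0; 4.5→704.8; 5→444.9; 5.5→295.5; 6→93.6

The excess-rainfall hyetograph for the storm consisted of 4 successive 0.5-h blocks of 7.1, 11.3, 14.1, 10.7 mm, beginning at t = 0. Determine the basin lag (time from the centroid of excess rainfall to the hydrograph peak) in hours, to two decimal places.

t_L ≈ 2.92 h

Centroid of excess rainfall: t_c = Σ P_i·t̄_i / ΣP_i = 1.0787 h (block centres at 0.25, 0.75, 1.25, 1.75 h).
Hydrograph peak occurs at t = 4 h, so basin lag t_L = 4 − 1.0787 = 2.92 h.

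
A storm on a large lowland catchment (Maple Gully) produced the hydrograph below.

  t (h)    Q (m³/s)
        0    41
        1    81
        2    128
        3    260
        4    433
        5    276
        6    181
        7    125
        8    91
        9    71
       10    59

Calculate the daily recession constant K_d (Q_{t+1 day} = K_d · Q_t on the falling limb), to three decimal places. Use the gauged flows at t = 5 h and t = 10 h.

Between t = 5 h and t = 10 h the flow falls from 276 to 59 m³/s over 5×1 h = 5 h.
Per-interval ratio K = (59/276)^(1/5) = 0.7345; K_d = K^(24/1) = 0.001.

K_d ≈ 0.001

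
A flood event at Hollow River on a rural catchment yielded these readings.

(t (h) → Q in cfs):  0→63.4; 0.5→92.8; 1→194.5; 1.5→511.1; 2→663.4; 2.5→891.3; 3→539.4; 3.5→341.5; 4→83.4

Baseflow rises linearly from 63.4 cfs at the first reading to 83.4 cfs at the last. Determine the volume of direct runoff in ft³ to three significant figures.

Direct-runoff ordinates (Q − Q_b): 0.00, 26.90, 126.10, 440.20, 590.00, 815.40, 461.00, 260.60, 0.00 cfs.
ΣQ_DR = 2720 cfs.
With Δt = 0.5 h = 1800 s, V = ΣQ_DR · Δt = 2720 × 1800 = 4.90 × 10^6 ft³.

V ≈ 4.90 × 10^6 ft³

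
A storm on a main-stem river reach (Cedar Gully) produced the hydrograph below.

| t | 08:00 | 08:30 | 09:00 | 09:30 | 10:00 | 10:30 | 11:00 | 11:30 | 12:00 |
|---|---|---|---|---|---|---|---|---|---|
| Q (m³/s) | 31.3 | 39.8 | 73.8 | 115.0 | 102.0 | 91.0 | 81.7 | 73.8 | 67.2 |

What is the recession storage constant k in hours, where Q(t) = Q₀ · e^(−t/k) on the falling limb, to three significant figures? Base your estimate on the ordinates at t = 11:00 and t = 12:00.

On the falling limb, Q drops from 81.7 to 67.2 m³/s between t = 11:00 and t = 12:00 (Δt = 1 h).
k = −Δt / ln(Q₂/Q₁) = −1 / ln(67.2/81.7) = 5.12 h.

k ≈ 5.12 h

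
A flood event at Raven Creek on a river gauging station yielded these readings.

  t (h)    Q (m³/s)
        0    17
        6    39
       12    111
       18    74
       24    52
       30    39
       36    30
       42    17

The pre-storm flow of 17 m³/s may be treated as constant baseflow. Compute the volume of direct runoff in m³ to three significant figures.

Direct-runoff ordinates (Q − Q_b): 0.0, 22.0, 94.0, 57.0, 35.0, 22.0, 13.0, 0.0 m³/s.
ΣQ_DR = 243.0 m³/s.
With Δt = 6 h = 21600 s, V = ΣQ_DR · Δt = 243.0 × 21600 = 5.25 × 10^6 m³.

V ≈ 5.25 × 10^6 m³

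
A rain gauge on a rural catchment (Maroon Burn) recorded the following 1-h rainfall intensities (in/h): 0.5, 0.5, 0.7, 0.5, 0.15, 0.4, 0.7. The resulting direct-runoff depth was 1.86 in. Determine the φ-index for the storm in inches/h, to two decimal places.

φ ≈ 0.24 in/h

Only the 6 blocks with intensity above φ contribute runoff: 0.5, 0.5, 0.7, 0.5, 0.4, 0.7 in/h.
Σ(I−φ)·Δt = d  ⇒  (0.5+0.5+0.7+0.5+0.4+0.7 − 6φ)·1 = 1.86
φ = (3.300 − 1.86/1) / 6 = 0.24 in/h.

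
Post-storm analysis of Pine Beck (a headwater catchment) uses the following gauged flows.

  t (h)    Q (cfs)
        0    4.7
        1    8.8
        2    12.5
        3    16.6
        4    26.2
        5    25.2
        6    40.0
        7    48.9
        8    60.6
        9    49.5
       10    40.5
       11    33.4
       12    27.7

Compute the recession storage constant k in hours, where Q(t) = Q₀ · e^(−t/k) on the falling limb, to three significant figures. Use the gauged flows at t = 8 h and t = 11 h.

k ≈ 5.04 h

On the falling limb, Q drops from 60.6 to 33.4 cfs between t = 8 h and t = 11 h (Δt = 3 h).
k = −Δt / ln(Q₂/Q₁) = −3 / ln(33.4/60.6) = 5.04 h.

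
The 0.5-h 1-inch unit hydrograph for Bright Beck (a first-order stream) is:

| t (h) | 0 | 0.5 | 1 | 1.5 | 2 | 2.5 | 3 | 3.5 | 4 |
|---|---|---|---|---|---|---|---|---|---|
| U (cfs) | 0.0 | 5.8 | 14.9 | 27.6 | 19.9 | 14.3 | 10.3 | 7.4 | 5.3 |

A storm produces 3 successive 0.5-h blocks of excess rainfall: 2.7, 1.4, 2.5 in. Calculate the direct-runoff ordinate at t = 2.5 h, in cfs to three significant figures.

Q ≈ 135 cfs

By discrete convolution, Q_j = Σ (P_i / 1 in) · U_{j−i}.
At t = 2.5 h (j=5): Q = (2.7/1)·14.3 + (1.4/1)·19.9 + (2.5/1)·27.6 = 135 cfs.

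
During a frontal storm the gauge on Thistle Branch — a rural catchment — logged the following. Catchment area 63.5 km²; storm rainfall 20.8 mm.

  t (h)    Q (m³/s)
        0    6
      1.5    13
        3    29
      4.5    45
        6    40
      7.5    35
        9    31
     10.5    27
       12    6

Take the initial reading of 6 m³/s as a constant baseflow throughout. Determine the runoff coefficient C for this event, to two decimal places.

C ≈ 0.73

ΣQ_DR = 178.0 m³/s; V = ΣQ_DR·Δt = 9.612 × 10^5 m³.
Runoff depth d = V / A = 15.14 mm.
C = d / P = 15.14 / 20.8 = 0.73.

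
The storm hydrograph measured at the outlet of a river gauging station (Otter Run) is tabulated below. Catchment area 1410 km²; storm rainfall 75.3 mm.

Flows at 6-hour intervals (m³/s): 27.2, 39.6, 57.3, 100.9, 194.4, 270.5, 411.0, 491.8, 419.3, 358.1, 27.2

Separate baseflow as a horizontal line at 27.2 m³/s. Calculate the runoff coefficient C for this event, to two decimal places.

ΣQ_DR = 2098 m³/s; V = ΣQ_DR·Δt = 4.532 × 10^7 m³.
Runoff depth d = V / A = 32.14 mm.
C = d / P = 32.14 / 75.3 = 0.43.

C ≈ 0.43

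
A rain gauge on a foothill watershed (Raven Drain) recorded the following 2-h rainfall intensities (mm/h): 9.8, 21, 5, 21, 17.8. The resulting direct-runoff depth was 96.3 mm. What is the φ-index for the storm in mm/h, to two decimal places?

φ ≈ 5.36 mm/h

Only the 4 blocks with intensity above φ contribute runoff: 9.8, 21, 21, 17.8 mm/h.
Σ(I−φ)·Δt = d  ⇒  (9.8+21+21+17.8 − 4φ)·2 = 96.3
φ = (69.60 − 96.3/2) / 4 = 5.36 mm/h.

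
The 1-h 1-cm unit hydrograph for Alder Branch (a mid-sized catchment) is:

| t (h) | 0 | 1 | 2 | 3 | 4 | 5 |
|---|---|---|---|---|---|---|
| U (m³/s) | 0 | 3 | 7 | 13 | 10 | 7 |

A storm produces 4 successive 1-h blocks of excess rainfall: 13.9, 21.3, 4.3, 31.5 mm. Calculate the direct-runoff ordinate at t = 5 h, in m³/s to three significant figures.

Q ≈ 58.7 m³/s

By discrete convolution, Q_j = Σ (P_i / 10 mm) · U_{j−i}.
At t = 5 h (j=5): Q = (13.9/10)·7 + (21.3/10)·10 + (4.3/10)·13 + (31.5/10)·7 = 58.7 m³/s.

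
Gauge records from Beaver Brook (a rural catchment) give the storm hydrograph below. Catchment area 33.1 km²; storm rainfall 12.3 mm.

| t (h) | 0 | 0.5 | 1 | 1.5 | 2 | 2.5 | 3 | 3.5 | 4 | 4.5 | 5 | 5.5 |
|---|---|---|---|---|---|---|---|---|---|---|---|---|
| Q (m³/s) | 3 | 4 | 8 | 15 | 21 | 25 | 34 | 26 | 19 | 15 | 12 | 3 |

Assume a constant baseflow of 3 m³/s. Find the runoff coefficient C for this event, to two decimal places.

ΣQ_DR = 149.0 m³/s; V = ΣQ_DR·Δt = 2.682 × 10^5 m³.
Runoff depth d = V / A = 8.103 mm.
C = d / P = 8.103 / 12.3 = 0.66.

C ≈ 0.66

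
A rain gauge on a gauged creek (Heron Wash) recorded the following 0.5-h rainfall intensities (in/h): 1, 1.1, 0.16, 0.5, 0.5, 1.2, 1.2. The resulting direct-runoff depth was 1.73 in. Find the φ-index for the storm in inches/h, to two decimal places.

Only the 6 blocks with intensity above φ contribute runoff: 1, 1.1, 0.5, 0.5, 1.2, 1.2 in/h.
Σ(I−φ)·Δt = d  ⇒  (1+1.1+0.5+0.5+1.2+1.2 − 6φ)·0.5 = 1.73
φ = (5.500 − 1.73/0.5) / 6 = 0.34 in/h.

φ ≈ 0.34 in/h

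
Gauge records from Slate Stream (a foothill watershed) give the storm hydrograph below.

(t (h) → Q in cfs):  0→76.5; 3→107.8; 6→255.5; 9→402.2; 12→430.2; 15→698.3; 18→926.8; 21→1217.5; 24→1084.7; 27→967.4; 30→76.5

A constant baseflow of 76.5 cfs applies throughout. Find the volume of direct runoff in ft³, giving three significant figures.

V ≈ 5.83 × 10^7 ft³

Direct-runoff ordinates (Q − Q_b): 0.0, 31.3, 179.0, 325.7, 353.7, 621.8, 850.3, 1141.0, 1008.2, 890.9, 0.0 cfs.
ΣQ_DR = 5402 cfs.
With Δt = 3 h = 10800 s, V = ΣQ_DR · Δt = 5402 × 10800 = 5.83 × 10^7 ft³.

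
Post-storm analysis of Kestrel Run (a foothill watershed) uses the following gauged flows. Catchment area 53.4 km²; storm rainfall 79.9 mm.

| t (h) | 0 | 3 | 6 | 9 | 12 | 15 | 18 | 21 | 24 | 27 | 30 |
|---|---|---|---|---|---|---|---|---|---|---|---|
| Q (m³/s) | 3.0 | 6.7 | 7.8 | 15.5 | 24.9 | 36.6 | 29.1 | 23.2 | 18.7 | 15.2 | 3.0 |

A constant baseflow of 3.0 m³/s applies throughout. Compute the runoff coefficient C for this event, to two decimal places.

C ≈ 0.38

ΣQ_DR = 150.7 m³/s; V = ΣQ_DR·Δt = 1.628 × 10^6 m³.
Runoff depth d = V / A = 30.48 mm.
C = d / P = 30.48 / 79.9 = 0.38.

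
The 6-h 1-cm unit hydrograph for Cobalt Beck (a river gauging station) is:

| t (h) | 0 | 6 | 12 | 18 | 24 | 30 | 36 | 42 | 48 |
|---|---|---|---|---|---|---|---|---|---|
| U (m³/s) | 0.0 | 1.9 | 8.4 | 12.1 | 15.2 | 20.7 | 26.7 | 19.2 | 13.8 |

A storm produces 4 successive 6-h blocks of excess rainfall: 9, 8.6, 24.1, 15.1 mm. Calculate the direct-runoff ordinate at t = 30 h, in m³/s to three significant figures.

Q ≈ 73.5 m³/s

By discrete convolution, Q_j = Σ (P_i / 10 mm) · U_{j−i}.
At t = 30 h (j=5): Q = (9/10)·20.7 + (8.6/10)·15.2 + (24.1/10)·12.1 + (15.1/10)·8.4 = 73.5 m³/s.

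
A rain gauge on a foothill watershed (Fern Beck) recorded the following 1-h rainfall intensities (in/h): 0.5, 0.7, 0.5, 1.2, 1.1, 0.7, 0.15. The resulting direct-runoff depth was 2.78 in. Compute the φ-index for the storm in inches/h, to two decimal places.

φ ≈ 0.32 in/h

Only the 6 blocks with intensity above φ contribute runoff: 0.5, 0.7, 0.5, 1.2, 1.1, 0.7 in/h.
Σ(I−φ)·Δt = d  ⇒  (0.5+0.7+0.5+1.2+1.1+0.7 − 6φ)·1 = 2.78
φ = (4.700 − 2.78/1) / 6 = 0.32 in/h.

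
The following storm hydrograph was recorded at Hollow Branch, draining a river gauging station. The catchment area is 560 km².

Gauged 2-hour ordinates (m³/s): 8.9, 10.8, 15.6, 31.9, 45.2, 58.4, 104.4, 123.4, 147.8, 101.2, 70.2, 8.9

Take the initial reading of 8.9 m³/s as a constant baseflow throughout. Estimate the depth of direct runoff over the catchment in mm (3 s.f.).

d ≈ 7.97 mm

Direct runoff: 0.0, 1.9, 6.7, 23.0, 36.3, 49.5, 95.5, 114.5, 138.9, 92.3, 61.3, 0.0 m³/s; ΣQ_DR = 619.9 m³/s.
V = ΣQ_DR · Δt = 619.9 × 7200 s = 4.463 × 10^6 m³.
Over A = 560 km², depth = V / A = 7.97 mm.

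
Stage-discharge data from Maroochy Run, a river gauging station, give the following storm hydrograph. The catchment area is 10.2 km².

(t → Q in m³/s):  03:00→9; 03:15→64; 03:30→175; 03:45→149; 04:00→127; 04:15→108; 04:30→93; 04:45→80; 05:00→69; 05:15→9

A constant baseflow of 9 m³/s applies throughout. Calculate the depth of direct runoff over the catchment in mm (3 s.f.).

d ≈ 70.0 mm

Direct runoff: 0.0, 55.0, 166.0, 140.0, 118.0, 99.0, 84.0, 71.0, 60.0, 0.0 m³/s; ΣQ_DR = 793.0 m³/s.
V = ΣQ_DR · Δt = 793.0 × 900 s = 7.137 × 10^5 m³.
Over A = 10.2 km², depth = V / A = 70.0 mm.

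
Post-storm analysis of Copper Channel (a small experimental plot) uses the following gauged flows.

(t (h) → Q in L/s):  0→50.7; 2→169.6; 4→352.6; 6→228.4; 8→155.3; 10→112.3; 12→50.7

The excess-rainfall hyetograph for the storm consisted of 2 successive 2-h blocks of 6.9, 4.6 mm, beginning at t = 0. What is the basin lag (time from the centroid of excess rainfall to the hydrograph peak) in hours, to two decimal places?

t_L ≈ 2.20 h

Centroid of excess rainfall: t_c = Σ P_i·t̄_i / ΣP_i = 1.8000 h (block centres at 1, 3 h).
Hydrograph peak occurs at t = 4 h, so basin lag t_L = 4 − 1.8000 = 2.20 h.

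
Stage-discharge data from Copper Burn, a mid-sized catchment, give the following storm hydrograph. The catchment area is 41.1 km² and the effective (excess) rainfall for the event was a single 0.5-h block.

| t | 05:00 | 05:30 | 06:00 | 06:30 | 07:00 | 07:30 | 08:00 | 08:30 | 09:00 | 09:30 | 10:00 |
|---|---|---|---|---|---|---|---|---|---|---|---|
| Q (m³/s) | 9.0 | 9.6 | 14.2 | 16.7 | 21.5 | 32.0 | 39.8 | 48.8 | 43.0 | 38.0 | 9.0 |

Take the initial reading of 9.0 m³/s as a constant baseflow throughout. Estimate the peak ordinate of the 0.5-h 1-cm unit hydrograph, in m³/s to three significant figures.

U_p ≈ 49.8 m³/s

Direct runoff: 0.0, 0.6, 5.2, 7.7, 12.5, 23.0, 30.8, 39.8, 34.0, 29.0, 0.0 m³/s; ΣQ_DR = 182.6 m³/s, peak = 39.8 m³/s.
Runoff depth d = ΣQ_DR·Δt / A = 182.6 × 1800 / (41.1 km²) = 7.997 mm.
The 1-cm UH is the DRH scaled by (10 mm)/d, so U_p = 39.8 × 10/7.997 = 49.8 m³/s.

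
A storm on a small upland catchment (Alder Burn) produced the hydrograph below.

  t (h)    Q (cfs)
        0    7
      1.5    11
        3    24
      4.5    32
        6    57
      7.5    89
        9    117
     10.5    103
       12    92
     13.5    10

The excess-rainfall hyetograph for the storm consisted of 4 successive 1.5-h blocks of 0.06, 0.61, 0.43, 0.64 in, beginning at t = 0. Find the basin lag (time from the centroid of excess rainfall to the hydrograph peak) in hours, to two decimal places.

Centroid of excess rainfall: t_c = Σ P_i·t̄_i / ΣP_i = 3.6724 h (block centres at 0.75, 2.25, 3.75, 5.25 h).
Hydrograph peak occurs at t = 9 h, so basin lag t_L = 9 − 3.6724 = 5.33 h.

t_L ≈ 5.33 h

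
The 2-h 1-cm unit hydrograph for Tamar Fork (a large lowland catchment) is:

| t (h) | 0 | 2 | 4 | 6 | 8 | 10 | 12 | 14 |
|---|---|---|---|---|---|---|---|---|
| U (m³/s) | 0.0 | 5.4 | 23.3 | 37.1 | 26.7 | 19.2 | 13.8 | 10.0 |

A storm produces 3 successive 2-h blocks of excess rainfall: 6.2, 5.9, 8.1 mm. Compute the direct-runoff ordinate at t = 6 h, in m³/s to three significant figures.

Q ≈ 41.1 m³/s

By discrete convolution, Q_j = Σ (P_i / 10 mm) · U_{j−i}.
At t = 6 h (j=3): Q = (6.2/10)·37.1 + (5.9/10)·23.3 + (8.1/10)·5.4 = 41.1 m³/s.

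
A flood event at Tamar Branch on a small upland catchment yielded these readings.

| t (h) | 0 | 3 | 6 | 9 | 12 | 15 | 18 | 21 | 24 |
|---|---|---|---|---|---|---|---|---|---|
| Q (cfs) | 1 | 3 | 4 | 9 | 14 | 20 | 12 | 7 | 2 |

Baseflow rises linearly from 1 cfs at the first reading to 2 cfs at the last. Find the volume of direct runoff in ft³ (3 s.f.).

Direct-runoff ordinates (Q − Q_b): 0.00, 1.88, 2.75, 7.62, 12.50, 18.38, 10.25, 5.12, 0.00 cfs.
ΣQ_DR = 58.50 cfs.
With Δt = 3 h = 10800 s, V = ΣQ_DR · Δt = 58.50 × 10800 = 6.32 × 10^5 ft³.

V ≈ 6.32 × 10^5 ft³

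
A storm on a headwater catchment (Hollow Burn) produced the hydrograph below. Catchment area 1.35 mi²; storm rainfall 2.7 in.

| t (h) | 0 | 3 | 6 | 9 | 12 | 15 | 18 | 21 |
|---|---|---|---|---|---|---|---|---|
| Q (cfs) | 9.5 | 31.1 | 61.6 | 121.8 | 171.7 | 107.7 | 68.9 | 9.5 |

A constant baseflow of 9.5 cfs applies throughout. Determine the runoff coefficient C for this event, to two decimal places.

ΣQ_DR = 505.8 cfs; V = ΣQ_DR·Δt = 5.463 × 10^6 ft³.
Runoff depth d = V / A = 1.742 in.
C = d / P = 1.742 / 2.7 = 0.65.

C ≈ 0.65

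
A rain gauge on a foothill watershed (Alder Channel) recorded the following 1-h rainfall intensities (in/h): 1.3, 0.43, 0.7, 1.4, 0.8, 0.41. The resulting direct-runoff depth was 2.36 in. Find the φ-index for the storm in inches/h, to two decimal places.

Only the 4 blocks with intensity above φ contribute runoff: 1.3, 0.7, 1.4, 0.8 in/h.
Σ(I−φ)·Δt = d  ⇒  (1.3+0.7+1.4+0.8 − 4φ)·1 = 2.36
φ = (4.200 − 2.36/1) / 4 = 0.46 in/h.

φ ≈ 0.46 in/h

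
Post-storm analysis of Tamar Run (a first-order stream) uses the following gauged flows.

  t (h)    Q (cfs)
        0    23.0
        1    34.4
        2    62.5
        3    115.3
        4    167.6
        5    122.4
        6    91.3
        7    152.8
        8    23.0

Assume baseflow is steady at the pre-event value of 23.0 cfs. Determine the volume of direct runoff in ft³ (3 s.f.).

Direct-runoff ordinates (Q − Q_b): 0.0, 11.4, 39.5, 92.3, 144.6, 99.4, 68.3, 129.8, 0.0 cfs.
ΣQ_DR = 585.3 cfs.
With Δt = 1 h = 3600 s, V = ΣQ_DR · Δt = 585.3 × 3600 = 2.11 × 10^6 ft³.

V ≈ 2.11 × 10^6 ft³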